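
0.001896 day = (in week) 0.0002709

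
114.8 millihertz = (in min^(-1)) 6.888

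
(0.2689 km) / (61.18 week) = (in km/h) 2.616e-05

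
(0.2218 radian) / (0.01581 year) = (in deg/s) 2.549e-05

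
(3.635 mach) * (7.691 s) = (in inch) 3.748e+05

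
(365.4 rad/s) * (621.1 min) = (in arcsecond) 2.809e+12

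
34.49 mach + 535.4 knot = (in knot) 2.336e+04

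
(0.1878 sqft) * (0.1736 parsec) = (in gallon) 2.469e+16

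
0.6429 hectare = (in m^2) 6429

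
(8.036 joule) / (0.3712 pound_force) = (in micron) 4.867e+06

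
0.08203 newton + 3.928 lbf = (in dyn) 1.755e+06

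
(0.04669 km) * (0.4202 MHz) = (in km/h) 7.063e+07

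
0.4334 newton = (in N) 0.4334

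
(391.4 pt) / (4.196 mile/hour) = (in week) 1.217e-07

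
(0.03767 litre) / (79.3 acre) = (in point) 3.327e-07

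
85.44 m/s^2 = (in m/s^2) 85.44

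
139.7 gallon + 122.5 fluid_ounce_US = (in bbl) 3.349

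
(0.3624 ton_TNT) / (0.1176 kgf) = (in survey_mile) 8.17e+05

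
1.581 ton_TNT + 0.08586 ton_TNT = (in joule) 6.974e+09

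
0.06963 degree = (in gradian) 0.07737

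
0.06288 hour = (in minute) 3.773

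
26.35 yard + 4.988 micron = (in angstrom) 2.409e+11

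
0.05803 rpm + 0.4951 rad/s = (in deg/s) 28.72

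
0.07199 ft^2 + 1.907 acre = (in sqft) 8.307e+04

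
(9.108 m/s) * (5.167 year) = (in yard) 1.623e+09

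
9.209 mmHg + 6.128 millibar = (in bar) 0.01841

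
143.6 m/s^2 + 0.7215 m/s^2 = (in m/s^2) 144.3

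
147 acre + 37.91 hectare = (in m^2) 9.74e+05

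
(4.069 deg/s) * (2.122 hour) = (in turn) 86.34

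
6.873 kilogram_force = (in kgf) 6.873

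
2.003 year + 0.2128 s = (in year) 2.003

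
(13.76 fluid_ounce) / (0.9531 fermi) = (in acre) 1.055e+08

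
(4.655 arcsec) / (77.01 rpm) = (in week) 4.627e-12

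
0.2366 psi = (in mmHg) 12.24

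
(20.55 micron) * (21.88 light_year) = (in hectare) 4.254e+08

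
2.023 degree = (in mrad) 35.31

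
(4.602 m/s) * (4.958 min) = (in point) 3.881e+06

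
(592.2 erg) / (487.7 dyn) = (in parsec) 3.935e-19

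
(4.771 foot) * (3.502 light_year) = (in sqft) 5.186e+17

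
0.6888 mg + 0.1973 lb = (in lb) 0.1973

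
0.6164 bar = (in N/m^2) 6.164e+04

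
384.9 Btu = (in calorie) 9.706e+04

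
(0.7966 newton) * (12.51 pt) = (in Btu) 3.332e-06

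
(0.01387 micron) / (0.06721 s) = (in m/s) 2.064e-07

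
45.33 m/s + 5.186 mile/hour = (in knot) 92.62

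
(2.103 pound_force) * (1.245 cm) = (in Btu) 0.0001104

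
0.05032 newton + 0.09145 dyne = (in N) 0.05032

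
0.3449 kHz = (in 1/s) 344.9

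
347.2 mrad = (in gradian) 22.1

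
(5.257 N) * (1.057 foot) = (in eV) 1.057e+19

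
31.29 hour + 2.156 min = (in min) 1880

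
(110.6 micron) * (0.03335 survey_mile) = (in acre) 1.467e-06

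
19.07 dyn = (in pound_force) 4.287e-05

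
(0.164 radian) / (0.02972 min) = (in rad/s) 0.09197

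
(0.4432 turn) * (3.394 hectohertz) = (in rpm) 9025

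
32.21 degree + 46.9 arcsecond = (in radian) 0.5624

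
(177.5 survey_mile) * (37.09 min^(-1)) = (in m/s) 1.766e+05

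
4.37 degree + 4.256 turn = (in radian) 26.82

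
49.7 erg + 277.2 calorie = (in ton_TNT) 2.772e-07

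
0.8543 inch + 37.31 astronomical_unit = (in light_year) 0.00059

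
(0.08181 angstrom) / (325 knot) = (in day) 5.663e-19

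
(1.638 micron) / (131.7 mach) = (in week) 6.039e-17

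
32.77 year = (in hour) 2.871e+05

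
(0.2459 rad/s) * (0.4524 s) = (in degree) 6.374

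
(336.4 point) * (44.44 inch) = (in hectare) 1.34e-05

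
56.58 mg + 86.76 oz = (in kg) 2.46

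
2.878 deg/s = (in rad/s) 0.05023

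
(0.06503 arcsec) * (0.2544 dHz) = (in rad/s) 8.021e-09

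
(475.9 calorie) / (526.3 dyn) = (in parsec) 1.226e-11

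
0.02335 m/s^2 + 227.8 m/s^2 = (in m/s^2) 227.8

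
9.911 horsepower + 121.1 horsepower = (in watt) 9.769e+04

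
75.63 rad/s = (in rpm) 722.2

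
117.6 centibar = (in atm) 1.161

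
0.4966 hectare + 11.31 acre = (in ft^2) 5.461e+05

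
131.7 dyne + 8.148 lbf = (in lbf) 8.148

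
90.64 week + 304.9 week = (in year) 7.586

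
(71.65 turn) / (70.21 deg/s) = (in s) 367.4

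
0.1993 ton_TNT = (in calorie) 1.993e+08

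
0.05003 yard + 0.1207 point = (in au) 3.061e-13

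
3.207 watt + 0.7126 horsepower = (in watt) 534.6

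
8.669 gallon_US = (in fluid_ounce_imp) 1155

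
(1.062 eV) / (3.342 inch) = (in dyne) 2.004e-13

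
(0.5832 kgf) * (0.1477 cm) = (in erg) 8.447e+04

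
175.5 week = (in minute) 1.769e+06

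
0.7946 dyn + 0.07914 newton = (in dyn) 7915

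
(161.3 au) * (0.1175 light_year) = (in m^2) 2.682e+28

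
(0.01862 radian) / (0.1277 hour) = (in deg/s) 0.002321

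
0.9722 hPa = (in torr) 0.7292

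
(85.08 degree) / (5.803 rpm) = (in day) 2.828e-05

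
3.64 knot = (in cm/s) 187.3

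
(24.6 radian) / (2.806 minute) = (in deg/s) 8.372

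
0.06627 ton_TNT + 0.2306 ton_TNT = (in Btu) 1.177e+06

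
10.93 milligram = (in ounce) 0.0003855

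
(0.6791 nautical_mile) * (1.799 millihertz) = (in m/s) 2.263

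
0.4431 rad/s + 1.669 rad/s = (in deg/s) 121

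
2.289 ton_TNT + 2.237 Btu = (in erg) 9.577e+16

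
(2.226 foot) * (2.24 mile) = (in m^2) 2446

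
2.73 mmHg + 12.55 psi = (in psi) 12.6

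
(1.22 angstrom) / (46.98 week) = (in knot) 8.346e-18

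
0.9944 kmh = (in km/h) 0.9944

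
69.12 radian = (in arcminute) 2.376e+05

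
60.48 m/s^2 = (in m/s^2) 60.48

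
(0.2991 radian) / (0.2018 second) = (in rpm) 14.15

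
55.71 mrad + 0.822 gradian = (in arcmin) 235.9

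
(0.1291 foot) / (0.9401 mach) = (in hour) 3.415e-08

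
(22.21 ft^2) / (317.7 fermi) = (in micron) 6.495e+18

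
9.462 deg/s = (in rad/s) 0.1651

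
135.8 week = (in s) 8.213e+07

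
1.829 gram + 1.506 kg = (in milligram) 1.508e+06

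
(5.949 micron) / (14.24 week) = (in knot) 1.343e-12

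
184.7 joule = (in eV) 1.153e+21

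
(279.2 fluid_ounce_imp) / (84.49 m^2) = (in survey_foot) 0.000308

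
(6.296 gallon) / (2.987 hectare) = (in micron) 0.7979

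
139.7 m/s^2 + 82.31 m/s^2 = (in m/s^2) 222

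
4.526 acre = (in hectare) 1.832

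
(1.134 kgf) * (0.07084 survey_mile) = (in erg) 1.268e+10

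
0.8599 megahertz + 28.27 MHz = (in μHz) 2.913e+13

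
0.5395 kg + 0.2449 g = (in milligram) 5.397e+05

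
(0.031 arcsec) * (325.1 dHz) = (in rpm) 4.666e-05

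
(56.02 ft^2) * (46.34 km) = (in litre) 2.412e+08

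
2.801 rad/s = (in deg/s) 160.5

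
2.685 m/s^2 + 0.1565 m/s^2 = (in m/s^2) 2.841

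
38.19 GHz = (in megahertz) 3.819e+04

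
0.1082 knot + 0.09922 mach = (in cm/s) 3384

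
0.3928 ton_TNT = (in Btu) 1.558e+06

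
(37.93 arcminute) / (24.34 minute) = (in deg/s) 0.0004329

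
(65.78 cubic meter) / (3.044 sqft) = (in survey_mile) 0.1445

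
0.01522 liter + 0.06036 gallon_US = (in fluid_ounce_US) 8.241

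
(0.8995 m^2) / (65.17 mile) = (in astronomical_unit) 5.733e-17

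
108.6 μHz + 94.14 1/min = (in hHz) 0.01569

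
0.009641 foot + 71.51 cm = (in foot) 2.356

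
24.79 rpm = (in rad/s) 2.596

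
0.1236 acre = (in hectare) 0.05002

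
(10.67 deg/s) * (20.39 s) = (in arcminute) 1.305e+04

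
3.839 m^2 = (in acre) 0.0009486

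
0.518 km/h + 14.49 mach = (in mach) 14.49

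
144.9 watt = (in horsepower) 0.1943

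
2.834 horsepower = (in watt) 2113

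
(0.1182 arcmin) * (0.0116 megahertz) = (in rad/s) 0.3988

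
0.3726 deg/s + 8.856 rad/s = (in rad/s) 8.863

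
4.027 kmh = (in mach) 0.003285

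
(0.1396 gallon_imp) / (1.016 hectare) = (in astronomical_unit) 4.175e-19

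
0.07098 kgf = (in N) 0.6961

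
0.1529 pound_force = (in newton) 0.6801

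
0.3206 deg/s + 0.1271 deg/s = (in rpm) 0.07462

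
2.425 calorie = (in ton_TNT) 2.425e-09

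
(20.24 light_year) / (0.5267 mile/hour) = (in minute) 1.355e+16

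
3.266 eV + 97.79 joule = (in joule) 97.79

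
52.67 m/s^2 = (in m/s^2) 52.67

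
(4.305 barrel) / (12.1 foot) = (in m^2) 0.1856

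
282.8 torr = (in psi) 5.468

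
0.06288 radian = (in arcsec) 1.297e+04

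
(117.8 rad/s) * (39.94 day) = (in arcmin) 1.397e+12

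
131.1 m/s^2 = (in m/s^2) 131.1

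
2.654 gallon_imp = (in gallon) 3.187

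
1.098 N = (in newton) 1.098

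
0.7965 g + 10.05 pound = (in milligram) 4.559e+06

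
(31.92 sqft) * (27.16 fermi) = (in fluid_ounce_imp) 2.835e-09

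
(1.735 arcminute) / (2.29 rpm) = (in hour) 5.846e-07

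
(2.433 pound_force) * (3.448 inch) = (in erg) 9.478e+06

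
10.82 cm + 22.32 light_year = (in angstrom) 2.112e+27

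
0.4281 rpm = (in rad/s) 0.04483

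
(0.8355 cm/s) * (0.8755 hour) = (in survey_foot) 86.4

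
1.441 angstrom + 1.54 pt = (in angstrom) 5.433e+06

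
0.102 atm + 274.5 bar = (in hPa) 2.746e+05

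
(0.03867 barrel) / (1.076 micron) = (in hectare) 0.5714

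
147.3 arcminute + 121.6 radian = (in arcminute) 4.182e+05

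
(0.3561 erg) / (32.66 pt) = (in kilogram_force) 3.152e-07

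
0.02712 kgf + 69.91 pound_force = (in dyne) 3.112e+07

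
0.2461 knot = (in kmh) 0.4558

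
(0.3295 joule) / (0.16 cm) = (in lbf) 46.3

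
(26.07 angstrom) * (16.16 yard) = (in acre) 9.519e-12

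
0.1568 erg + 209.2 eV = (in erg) 0.1568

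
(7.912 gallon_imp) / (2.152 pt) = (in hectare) 0.004738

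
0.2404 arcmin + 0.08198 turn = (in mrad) 515.2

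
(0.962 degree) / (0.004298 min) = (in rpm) 0.6217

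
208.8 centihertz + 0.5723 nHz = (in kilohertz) 0.002088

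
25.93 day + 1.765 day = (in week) 3.956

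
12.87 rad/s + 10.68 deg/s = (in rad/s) 13.06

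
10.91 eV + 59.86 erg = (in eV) 3.736e+13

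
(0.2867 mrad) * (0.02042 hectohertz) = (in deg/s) 0.03354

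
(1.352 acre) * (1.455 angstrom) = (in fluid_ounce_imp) 0.02802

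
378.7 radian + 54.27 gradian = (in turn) 60.41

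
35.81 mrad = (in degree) 2.052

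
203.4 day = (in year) 0.5573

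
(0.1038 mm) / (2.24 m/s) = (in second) 4.634e-05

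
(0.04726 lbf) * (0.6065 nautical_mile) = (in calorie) 56.44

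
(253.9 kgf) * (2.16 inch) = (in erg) 1.366e+09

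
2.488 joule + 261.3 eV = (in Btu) 0.002358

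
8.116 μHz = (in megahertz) 8.116e-12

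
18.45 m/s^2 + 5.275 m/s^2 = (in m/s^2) 23.73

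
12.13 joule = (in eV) 7.571e+19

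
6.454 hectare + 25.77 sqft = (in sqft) 6.947e+05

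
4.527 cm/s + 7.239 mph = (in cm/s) 328.1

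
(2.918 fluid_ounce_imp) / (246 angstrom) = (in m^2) 3370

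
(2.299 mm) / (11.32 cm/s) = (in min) 0.0003385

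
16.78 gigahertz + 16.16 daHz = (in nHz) 1.678e+19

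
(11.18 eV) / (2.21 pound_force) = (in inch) 7.174e-18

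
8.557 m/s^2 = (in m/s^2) 8.557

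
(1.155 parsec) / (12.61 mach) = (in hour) 2.306e+09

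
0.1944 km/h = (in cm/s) 5.4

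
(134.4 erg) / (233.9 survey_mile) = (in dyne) 3.57e-06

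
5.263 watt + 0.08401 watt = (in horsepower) 0.00717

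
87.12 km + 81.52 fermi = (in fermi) 8.712e+19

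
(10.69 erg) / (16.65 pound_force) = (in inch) 5.683e-07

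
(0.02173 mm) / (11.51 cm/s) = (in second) 0.0001888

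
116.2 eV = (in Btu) 1.765e-20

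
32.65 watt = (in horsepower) 0.04378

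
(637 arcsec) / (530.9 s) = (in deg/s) 0.0003333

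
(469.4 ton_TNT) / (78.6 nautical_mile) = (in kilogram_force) 1.376e+06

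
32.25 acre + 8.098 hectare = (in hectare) 21.15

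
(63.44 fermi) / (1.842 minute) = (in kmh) 2.066e-15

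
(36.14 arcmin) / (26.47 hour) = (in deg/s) 6.321e-06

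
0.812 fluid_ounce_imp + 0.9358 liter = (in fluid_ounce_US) 32.42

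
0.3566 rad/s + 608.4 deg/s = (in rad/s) 10.98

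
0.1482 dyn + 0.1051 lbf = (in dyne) 4.675e+04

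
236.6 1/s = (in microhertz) 2.366e+08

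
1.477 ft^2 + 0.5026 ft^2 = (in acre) 4.545e-05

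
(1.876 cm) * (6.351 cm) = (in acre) 2.944e-07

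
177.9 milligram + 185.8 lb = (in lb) 185.8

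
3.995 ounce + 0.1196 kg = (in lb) 0.5134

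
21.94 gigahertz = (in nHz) 2.194e+19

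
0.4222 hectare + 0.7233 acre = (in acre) 1.767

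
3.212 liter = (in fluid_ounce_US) 108.6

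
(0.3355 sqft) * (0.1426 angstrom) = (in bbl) 2.796e-12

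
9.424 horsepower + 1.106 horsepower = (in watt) 7852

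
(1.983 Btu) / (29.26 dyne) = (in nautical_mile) 3861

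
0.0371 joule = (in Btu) 3.516e-05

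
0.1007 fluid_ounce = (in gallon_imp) 0.0006551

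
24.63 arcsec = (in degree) 0.006842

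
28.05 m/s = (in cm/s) 2805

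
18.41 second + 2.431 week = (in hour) 408.4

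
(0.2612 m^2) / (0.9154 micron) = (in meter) 2.853e+05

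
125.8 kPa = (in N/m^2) 1.258e+05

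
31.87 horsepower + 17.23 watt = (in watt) 2.378e+04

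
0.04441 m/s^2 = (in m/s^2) 0.04441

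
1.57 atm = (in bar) 1.591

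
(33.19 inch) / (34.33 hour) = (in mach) 2.003e-08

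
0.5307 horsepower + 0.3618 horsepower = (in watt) 665.5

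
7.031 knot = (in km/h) 13.02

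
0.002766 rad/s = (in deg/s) 0.1585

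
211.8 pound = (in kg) 96.07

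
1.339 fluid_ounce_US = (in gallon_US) 0.01046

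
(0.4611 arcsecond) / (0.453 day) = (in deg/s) 3.273e-09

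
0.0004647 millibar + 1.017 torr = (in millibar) 1.356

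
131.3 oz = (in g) 3722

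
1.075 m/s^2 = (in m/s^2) 1.075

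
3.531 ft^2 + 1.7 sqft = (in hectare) 4.86e-05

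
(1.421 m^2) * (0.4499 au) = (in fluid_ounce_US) 3.234e+15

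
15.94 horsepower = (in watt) 1.189e+04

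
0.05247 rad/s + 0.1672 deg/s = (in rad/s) 0.05539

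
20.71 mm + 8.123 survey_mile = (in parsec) 4.237e-13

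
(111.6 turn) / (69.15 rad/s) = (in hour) 0.002817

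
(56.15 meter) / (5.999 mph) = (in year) 6.639e-07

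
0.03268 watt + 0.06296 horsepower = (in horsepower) 0.063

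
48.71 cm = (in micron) 4.871e+05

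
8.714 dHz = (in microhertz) 8.714e+05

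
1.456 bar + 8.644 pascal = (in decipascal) 1.456e+06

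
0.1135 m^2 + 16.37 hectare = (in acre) 40.45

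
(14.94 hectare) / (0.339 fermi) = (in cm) 4.407e+22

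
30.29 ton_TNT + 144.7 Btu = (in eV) 7.91e+29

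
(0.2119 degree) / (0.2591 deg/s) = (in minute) 0.01363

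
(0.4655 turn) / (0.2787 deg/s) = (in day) 0.006959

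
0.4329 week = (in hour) 72.73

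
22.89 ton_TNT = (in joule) 9.577e+10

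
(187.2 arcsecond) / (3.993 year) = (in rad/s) 7.207e-12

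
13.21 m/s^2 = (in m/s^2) 13.21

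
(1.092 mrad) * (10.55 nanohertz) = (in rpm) 1.1e-10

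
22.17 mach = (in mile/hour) 1.689e+04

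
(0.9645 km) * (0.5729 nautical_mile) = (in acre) 252.9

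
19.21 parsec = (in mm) 5.928e+20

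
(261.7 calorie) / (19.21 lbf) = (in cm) 1281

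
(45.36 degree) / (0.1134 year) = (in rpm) 2.114e-06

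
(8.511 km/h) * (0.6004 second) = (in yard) 1.552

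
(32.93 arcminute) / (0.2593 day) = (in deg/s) 2.45e-05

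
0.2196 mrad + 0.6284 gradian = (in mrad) 10.09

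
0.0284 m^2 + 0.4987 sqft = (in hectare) 7.473e-06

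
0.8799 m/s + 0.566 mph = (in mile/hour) 2.534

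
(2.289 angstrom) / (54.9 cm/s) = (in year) 1.322e-17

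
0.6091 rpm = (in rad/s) 0.06378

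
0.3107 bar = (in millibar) 310.7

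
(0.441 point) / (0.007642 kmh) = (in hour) 2.036e-05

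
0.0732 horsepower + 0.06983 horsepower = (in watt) 106.7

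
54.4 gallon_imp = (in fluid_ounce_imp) 8704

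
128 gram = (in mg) 1.28e+05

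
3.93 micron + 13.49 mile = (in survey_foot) 7.123e+04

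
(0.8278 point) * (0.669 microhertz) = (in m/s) 1.954e-10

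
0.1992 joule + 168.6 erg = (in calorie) 0.04761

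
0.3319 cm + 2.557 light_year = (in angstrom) 2.419e+26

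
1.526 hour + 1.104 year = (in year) 1.104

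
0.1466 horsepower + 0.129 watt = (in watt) 109.4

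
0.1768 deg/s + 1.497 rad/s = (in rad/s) 1.5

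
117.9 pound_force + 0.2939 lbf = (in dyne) 5.258e+07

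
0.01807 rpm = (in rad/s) 0.001892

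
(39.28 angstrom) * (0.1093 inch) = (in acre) 2.695e-15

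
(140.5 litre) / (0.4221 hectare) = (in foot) 0.0001092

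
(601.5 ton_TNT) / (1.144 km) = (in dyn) 2.2e+14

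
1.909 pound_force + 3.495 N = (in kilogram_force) 1.222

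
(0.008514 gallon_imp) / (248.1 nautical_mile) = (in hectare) 8.424e-15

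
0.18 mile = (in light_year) 3.062e-14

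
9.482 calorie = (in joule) 39.67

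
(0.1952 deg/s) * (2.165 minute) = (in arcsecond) 9.128e+04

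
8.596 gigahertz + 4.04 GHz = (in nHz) 1.264e+19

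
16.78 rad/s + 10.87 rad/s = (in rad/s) 27.65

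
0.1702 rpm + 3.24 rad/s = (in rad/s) 3.258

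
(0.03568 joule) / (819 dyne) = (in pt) 1.235e+04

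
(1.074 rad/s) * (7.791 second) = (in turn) 1.332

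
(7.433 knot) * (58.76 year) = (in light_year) 7.49e-07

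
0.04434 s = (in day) 5.132e-07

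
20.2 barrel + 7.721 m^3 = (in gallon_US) 2888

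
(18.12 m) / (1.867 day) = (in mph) 0.0002513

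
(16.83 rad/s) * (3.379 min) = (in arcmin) 1.173e+07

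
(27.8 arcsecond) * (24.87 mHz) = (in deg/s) 0.0001921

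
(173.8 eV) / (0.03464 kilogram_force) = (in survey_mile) 5.093e-20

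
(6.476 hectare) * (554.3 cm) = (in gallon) 9.483e+07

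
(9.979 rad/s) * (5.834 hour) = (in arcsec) 4.323e+10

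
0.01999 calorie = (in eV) 5.22e+17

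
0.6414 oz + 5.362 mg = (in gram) 18.19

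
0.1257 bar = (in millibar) 125.7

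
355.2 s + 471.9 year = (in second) 1.488e+10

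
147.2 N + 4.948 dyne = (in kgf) 15.01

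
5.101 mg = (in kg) 5.101e-06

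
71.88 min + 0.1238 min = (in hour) 1.2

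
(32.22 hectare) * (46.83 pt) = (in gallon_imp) 1.171e+06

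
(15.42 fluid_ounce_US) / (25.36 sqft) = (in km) 1.936e-07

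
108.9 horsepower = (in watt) 8.121e+04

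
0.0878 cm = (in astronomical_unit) 5.869e-15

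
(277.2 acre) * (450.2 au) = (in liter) 7.555e+22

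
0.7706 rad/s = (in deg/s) 44.15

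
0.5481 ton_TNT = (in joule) 2.293e+09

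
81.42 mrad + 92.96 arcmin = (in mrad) 108.5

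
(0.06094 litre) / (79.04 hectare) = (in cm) 7.71e-09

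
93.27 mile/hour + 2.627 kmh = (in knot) 82.47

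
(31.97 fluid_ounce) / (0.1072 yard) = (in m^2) 0.009645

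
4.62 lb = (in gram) 2096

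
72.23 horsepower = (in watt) 5.386e+04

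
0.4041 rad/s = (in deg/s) 23.15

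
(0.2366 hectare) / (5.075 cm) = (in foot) 1.53e+05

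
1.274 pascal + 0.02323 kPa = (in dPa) 245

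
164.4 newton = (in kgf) 16.76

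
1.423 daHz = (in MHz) 1.423e-05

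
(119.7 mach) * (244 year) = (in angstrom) 3.136e+24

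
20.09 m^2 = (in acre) 0.004964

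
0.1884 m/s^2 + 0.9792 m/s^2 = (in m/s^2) 1.168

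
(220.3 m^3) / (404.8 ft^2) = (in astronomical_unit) 3.916e-11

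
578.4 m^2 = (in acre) 0.1429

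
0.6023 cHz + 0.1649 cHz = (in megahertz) 7.672e-09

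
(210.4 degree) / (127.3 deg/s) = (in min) 0.02755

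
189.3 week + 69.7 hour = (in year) 3.638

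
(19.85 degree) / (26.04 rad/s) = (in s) 0.0133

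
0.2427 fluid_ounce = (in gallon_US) 0.001896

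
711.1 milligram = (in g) 0.7111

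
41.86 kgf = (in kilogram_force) 41.86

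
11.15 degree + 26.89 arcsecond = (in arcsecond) 4.017e+04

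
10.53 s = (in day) 0.0001219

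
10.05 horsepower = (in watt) 7494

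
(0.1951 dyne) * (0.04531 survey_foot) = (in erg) 0.2694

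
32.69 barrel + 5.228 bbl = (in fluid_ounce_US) 2.038e+05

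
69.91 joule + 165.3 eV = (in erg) 6.991e+08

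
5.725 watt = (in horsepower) 0.007677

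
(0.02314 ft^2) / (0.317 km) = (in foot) 2.225e-05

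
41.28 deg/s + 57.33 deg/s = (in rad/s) 1.721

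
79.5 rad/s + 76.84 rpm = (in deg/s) 5016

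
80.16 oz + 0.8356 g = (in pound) 5.012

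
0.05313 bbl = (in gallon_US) 2.231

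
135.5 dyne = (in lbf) 0.0003046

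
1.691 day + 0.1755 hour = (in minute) 2446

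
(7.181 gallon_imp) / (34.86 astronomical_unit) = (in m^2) 6.26e-15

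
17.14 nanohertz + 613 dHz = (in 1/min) 3678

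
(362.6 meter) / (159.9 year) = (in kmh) 2.589e-07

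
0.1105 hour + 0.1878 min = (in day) 0.004735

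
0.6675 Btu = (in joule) 704.2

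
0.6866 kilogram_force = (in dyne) 6.733e+05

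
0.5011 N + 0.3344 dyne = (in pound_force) 0.1127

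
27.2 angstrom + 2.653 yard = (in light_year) 2.564e-16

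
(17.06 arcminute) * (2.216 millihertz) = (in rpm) 0.000105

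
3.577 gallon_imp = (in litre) 16.26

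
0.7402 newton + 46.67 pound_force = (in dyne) 2.083e+07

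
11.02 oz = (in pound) 0.6887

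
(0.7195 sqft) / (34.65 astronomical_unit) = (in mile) 8.013e-18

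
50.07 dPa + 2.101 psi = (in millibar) 144.9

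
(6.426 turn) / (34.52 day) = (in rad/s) 1.354e-05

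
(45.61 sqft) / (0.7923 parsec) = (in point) 4.913e-13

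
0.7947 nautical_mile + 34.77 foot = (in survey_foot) 4863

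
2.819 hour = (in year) 0.0003218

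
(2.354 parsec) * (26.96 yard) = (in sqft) 1.927e+19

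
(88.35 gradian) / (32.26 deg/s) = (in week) 4.075e-06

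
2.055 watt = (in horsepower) 0.002756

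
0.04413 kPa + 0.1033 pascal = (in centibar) 0.04423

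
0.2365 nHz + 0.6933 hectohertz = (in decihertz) 693.3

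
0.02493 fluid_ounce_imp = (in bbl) 4.455e-06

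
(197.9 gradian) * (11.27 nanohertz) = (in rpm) 3.345e-07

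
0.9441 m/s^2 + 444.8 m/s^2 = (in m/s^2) 445.7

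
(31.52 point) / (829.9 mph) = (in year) 9.504e-13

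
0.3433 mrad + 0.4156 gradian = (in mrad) 6.872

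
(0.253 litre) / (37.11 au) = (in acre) 1.126e-20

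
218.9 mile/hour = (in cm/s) 9786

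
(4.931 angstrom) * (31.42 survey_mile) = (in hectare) 2.493e-09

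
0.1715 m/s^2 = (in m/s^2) 0.1715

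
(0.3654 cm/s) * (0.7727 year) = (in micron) 8.904e+10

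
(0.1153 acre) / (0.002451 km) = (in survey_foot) 624.6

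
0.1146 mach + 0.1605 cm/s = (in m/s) 39.02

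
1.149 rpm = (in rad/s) 0.1203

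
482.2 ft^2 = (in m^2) 44.8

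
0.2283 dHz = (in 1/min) 1.37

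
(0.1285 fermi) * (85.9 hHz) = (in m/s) 1.104e-12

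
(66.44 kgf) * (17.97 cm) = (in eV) 7.308e+20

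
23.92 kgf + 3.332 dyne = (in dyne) 2.346e+07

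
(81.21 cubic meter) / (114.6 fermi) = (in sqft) 7.628e+15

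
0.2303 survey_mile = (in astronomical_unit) 2.478e-09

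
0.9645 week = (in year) 0.0185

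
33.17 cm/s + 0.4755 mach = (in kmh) 584.1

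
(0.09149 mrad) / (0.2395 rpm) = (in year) 1.157e-10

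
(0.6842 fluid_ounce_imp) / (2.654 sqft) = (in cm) 0.007884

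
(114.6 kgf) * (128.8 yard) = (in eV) 8.261e+23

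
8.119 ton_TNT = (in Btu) 3.22e+07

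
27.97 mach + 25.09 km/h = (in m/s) 9531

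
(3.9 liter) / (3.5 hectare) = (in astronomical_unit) 7.449e-19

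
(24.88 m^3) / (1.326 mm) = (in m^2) 1.876e+04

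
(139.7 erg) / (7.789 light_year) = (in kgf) 1.933e-23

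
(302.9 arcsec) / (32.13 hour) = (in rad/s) 1.27e-08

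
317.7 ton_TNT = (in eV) 8.297e+30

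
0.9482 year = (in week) 49.44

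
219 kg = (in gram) 2.19e+05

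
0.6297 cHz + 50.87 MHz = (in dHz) 5.087e+08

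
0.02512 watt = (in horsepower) 3.369e-05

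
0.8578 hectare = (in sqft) 9.233e+04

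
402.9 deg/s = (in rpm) 67.15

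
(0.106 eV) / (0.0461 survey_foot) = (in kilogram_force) 1.232e-19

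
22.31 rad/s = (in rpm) 213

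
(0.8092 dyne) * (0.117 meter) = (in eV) 5.909e+12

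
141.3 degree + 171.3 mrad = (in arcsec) 5.44e+05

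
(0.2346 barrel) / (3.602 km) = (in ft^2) 0.0001115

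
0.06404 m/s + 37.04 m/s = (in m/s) 37.1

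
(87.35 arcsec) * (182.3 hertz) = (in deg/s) 4.423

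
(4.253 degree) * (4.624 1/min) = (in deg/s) 0.3278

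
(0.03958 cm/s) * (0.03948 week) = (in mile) 0.005872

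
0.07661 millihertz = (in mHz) 0.07661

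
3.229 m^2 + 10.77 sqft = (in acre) 0.001045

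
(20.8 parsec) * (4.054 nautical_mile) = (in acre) 1.191e+18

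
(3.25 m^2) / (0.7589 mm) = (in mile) 2.661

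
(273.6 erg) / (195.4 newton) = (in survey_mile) 8.7e-11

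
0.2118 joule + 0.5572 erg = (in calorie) 0.05062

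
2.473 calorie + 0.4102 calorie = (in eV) 7.529e+19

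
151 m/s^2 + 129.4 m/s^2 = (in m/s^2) 280.4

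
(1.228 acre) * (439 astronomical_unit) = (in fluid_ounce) 1.104e+22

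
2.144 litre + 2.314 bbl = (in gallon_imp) 81.4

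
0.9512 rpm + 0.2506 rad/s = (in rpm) 3.344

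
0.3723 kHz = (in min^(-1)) 2.234e+04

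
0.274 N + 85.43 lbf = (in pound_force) 85.49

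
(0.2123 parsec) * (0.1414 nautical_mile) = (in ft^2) 1.847e+19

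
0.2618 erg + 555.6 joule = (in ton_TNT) 1.328e-07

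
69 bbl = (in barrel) 69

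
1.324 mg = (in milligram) 1.324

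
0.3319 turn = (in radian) 2.085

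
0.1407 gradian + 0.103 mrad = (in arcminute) 7.952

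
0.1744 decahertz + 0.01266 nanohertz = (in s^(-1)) 1.744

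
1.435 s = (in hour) 0.0003986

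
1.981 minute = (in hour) 0.03302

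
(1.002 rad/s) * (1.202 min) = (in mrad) 7.226e+04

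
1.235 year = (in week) 64.4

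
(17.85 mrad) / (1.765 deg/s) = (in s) 0.5795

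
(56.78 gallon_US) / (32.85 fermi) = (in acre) 1.617e+09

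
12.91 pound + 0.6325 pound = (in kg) 6.143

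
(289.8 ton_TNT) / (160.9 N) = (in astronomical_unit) 0.05037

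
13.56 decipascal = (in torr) 0.01017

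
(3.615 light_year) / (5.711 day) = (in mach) 2.036e+08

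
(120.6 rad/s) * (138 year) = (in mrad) 5.248e+14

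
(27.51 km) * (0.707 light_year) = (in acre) 4.547e+16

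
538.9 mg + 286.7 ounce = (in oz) 286.7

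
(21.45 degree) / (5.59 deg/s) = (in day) 4.441e-05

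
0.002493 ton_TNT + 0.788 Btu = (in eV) 6.511e+25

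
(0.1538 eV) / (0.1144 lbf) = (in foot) 1.589e-19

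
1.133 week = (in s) 6.852e+05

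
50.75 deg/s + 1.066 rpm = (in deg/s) 57.15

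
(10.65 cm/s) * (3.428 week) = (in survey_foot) 7.244e+05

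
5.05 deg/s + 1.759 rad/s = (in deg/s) 105.8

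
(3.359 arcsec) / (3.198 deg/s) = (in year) 9.252e-12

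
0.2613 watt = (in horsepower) 0.0003504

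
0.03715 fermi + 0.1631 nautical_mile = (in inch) 1.189e+04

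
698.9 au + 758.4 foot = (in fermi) 1.046e+29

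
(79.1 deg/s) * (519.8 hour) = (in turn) 4.112e+05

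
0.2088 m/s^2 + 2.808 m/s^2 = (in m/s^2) 3.017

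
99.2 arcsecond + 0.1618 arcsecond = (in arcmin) 1.656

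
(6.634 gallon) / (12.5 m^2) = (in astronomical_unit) 1.343e-14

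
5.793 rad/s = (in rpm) 55.32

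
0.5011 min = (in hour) 0.008352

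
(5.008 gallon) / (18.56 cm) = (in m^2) 0.1021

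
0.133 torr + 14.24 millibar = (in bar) 0.01442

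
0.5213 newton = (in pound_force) 0.1172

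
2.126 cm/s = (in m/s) 0.02126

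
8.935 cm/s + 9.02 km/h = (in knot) 5.044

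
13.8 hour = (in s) 4.968e+04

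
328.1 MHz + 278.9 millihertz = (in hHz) 3.281e+06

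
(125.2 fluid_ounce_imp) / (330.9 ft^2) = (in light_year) 1.223e-20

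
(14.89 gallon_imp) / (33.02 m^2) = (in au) 1.37e-14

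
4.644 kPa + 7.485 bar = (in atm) 7.433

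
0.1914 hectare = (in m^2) 1914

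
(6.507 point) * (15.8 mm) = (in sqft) 0.0003904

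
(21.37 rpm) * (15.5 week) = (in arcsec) 4.327e+12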